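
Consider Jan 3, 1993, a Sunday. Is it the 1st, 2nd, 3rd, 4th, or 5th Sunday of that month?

1st

Day 3 falls in week ⌈3/7⌉ of the month.
Days 1–7 hold the 1st Sunday, 8–14 the 2nd, 15–21 the 3rd, 22–28 the 4th, 29–31 the 5th.
3 is in the range for the 1st.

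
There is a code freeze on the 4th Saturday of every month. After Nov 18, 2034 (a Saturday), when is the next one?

Nov 2034 starts on a Wednesday; its first Saturday is the 4th, so the 4th Saturday is the 25th — Nov 25, 2034.
Nov 25, 2034 is after Nov 18, 2034, so that is the next one.

Nov 25, 2034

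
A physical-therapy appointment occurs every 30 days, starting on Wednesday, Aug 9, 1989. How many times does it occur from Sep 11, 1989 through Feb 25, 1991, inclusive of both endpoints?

Occurrences land 30·i days after Aug 9, 1989 for i = 0, 1, 2, …
Sep 11, 1989 is 33 days after the start; 33 ÷ 30 = 1 remainder 3; since the remainder is 3, round up to i = 2. First occurrence in the window: #3 on Oct 8, 1989 (2×30 = 60 days in).
Feb 25, 1991 is 565 days after the start; 565 ÷ 30 = 18 remainder 25. Last occurrence in the window: #19 on Jan 31, 1991.
Occurrences #3 through #19: 17 in total.

17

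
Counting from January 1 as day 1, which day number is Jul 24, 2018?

205

Days in months before Jul: 31 + 28 + 31 + 30 + 31 + 30 = 181.
Plus 24 days into Jul → day 205.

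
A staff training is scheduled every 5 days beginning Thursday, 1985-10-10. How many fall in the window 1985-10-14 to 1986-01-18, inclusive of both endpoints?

Occurrences land 5·i days after 1985-10-10 for i = 0, 1, 2, …
1985-10-14 is 4 days after the start; 4 ÷ 5 = 0 remainder 4; since the remainder is 4, round up to i = 1. First occurrence in the window: #2 on 1985-10-15 (1×5 = 5 days in).
1986-01-18 is 100 days after the start; 100 ÷ 5 = 20 remainder 0. Last occurrence in the window: #21 on 1986-01-18.
Occurrences #2 through #21: 20 in total.

20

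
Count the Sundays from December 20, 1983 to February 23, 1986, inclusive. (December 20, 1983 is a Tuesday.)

December 20, 1983 is a Tuesday; the first Sunday on or after it is December 25, 1983 (5 days later).
From December 25, 1983 to February 23, 1986: 6 + 366 + 365 + 54 = 791 days (rest of 1983, 1984, 1985, to February 23, 1986 in 1986).
791 ÷ 7 = 113 full weeks with remainder 0, so 113 more Sundays after the first → 114.

114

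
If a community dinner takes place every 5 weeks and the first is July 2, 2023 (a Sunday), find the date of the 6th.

The 6th occurrence is 5 intervals after the first: 5 × 35 = 175 days after July 2, 2023.
July has 31 days — 29 days to the end of July leaves 146.
August has 31 days (115 left).
September has 30 days (85 left).
October has 31 days (54 left).
November has 30 days (24 left).
24 days into December → December 24, 2023.

December 24, 2023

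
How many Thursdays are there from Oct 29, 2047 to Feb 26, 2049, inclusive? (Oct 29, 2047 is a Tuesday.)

70

Oct 29, 2047 is a Tuesday; the first Thursday on or after it is Oct 31, 2047 (2 days later).
From Oct 31, 2047 to Feb 26, 2049: 61 + 366 + 57 = 484 days (rest of 2047, 2048, to Feb 26, 2049 in 2049).
484 ÷ 7 = 69 full weeks with remainder 1, so 69 more Thursdays after the first → 70.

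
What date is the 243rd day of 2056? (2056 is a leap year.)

January has 31 days (243 − 31 = 212 remain).
February has 29 days (212 − 29 = 183 remain).
March has 31 days (183 − 31 = 152 remain).
April has 30 days (152 − 30 = 122 remain).
May has 31 days (122 − 31 = 91 remain).
June has 30 days (91 − 30 = 61 remain).
July has 31 days (61 − 31 = 30 remain).
30 into August → August 30.

2056-08-30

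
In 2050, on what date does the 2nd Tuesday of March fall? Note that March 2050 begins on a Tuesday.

8 March 2050

March 2050 begins on a Tuesday, so the first Tuesday is March 1.
The 2nd Tuesday is 1 weeks later: 1 + 7 = 8.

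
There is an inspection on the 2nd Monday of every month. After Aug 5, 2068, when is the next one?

Aug 13, 2068

Aug 2068 starts on a Wednesday; its first Monday is the 6th, so the 2nd Monday is the 13th — Aug 13, 2068.
Aug 13, 2068 is after Aug 5, 2068, so that is the next one.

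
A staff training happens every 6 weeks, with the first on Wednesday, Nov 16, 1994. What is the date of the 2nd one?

Dec 28, 1994

The 2nd occurrence is 1 interval after the first: 1 × 42 = 42 days after Nov 16, 1994.
Nov has 30 days — 14 days to the end of Nov leaves 28.
28 days into Dec → Dec 28, 1994.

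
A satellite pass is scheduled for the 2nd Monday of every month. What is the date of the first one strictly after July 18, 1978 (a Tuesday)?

August 14, 1978

July 1978 starts on a Saturday; its first Monday is the 3rd, so the 2nd Monday is the 10th — July 10, 1978.
That is not after July 18, 1978, so look at August 1978.
August 1978 starts on a Tuesday; its first Monday is the 7th, so the 2nd Monday is the 14th — August 14, 1978.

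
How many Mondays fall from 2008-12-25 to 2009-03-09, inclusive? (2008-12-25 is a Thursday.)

2008-12-25 is a Thursday; the first Monday on or after it is 2008-12-29 (4 days later).
From 2008-12-29 to 2009-03-09: 2 + 31 + 28 + 9 = 70 days (rest of December, January, February, March).
70 ÷ 7 = 10 full weeks with remainder 0, so 10 more Mondays after the first → 11.

11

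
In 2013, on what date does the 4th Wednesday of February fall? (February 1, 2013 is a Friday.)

February 2013 begins on a Friday, so the first Wednesday is February 6 (5 days later).
The 4th Wednesday is 3 weeks later: 6 + 21 = 27.

2013-02-27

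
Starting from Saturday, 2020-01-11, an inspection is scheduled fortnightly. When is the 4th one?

2020-02-22

The 4th occurrence is 3 intervals after the first: 3 × 14 = 42 days after 2020-01-11.
January has 31 days — 20 days to the end of January leaves 22.
22 days into February → 2020-02-22.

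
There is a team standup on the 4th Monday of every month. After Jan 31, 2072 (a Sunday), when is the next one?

Feb 22, 2072

Jan 2072 starts on a Friday; its first Monday is the 4th, so the 4th Monday is the 25th — Jan 25, 2072.
That is not after Jan 31, 2072, so look at Feb 2072.
Feb 2072 starts on a Monday; its first Monday is the 1st, so the 4th Monday is the 22nd — Feb 22, 2072.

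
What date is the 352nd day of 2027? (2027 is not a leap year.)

18 December 2027

January has 31 days (352 − 31 = 321 remain).
February has 28 days (321 − 28 = 293 remain).
March has 31 days (293 − 31 = 262 remain).
April has 30 days (262 − 30 = 232 remain).
May has 31 days (232 − 31 = 201 remain).
June has 30 days (201 − 30 = 171 remain).
July has 31 days (171 − 31 = 140 remain).
August has 31 days (140 − 31 = 109 remain).
September has 30 days (109 − 30 = 79 remain).
October has 31 days (79 − 31 = 48 remain).
November has 30 days (48 − 30 = 18 remain).
18 into December → December 18.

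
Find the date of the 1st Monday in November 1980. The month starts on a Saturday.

3 November 1980

November 1980 begins on a Saturday, so the first Monday is November 3 (2 days later).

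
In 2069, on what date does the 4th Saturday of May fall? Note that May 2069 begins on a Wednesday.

May 2069 begins on a Wednesday, so the first Saturday is May 4 (3 days later).
The 4th Saturday is 3 weeks later: 4 + 21 = 25.

May 25, 2069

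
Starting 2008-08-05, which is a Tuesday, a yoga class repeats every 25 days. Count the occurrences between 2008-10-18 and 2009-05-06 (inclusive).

Occurrences land 25·i days after 2008-08-05 for i = 0, 1, 2, …
2008-10-18 is 74 days after the start; 74 ÷ 25 = 2 remainder 24; since the remainder is 24, round up to i = 3. First occurrence in the window: #4 on 2008-10-19 (3×25 = 75 days in).
2009-05-06 is 274 days after the start; 274 ÷ 25 = 10 remainder 24. Last occurrence in the window: #11 on 2009-04-12.
Occurrences #4 through #11: 8 in total.

8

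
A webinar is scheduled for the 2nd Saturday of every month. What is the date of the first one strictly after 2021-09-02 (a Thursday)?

2021-09-11

September 2021 starts on a Wednesday; its first Saturday is the 4th, so the 2nd Saturday is the 11th — 2021-09-11.
2021-09-11 is after 2021-09-02, so that is the next one.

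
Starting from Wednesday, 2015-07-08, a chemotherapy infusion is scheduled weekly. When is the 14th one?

2015-10-07

The 14th occurrence is 13 intervals after the first: 13 × 7 = 91 days after 2015-07-08.
July has 31 days — 23 days to the end of July leaves 68.
August has 31 days (37 left).
September has 30 days (7 left).
7 days into October → 2015-10-07.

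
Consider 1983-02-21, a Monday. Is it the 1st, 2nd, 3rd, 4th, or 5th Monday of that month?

3rd

Day 21 falls in week ⌈21/7⌉ of the month.
Days 1–7 hold the 1st Monday, 8–14 the 2nd, 15–21 the 3rd, 22–28 the 4th, 29–31 the 5th.
21 is in the range for the 3rd.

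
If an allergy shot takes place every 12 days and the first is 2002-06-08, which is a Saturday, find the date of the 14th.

2002-11-11

The 14th occurrence is 13 intervals after the first: 13 × 12 = 156 days after 2002-06-08.
June has 30 days — 22 days to the end of June leaves 134.
July has 31 days (103 left).
August has 31 days (72 left).
September has 30 days (42 left).
October has 31 days (11 left).
11 days into November → 2002-11-11.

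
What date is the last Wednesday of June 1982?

30 June 1982

June 1982 begins on a Tuesday, so the first Wednesday is June 2 (1 day later).
June 1982 has 30 days. Adding weeks: 2, 9, 16, 23, 30 — the last one ≤ 30 is the 30th.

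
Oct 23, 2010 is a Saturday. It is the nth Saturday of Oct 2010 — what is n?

4th

Day 23 falls in week ⌈23/7⌉ of the month.
Days 1–7 hold the 1st Saturday, 8–14 the 2nd, 15–21 the 3rd, 22–28 the 4th, 29–31 the 5th.
23 is in the range for the 4th.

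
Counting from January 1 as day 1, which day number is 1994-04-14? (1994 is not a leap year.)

104

Days in months before April: 31 + 28 + 31 = 90.
Plus 14 days into April → day 104.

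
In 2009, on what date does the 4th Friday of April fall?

2009-04-24

April 2009 begins on a Wednesday, so the first Friday is April 3 (2 days later).
The 4th Friday is 3 weeks later: 3 + 21 = 24.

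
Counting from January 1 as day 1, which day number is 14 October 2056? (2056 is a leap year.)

288

Days in months before October: 31 + 29 + 31 + 30 + 31 + 30 + 31 + 31 + 30 = 274.
Plus 14 days into October → day 288.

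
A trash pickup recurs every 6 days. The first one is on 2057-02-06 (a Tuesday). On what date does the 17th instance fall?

The 17th occurrence is 16 intervals after the first: 16 × 6 = 96 days after 2057-02-06.
February has 28 days — 22 days to the end of February leaves 74.
March has 31 days (43 left).
April has 30 days (13 left).
13 days into May → 2057-05-13.

2057-05-13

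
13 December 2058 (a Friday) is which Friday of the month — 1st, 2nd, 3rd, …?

2nd

Day 13 falls in week ⌈13/7⌉ of the month.
Days 1–7 hold the 1st Friday, 8–14 the 2nd, 15–21 the 3rd, 22–28 the 4th, 29–31 the 5th.
13 is in the range for the 2nd.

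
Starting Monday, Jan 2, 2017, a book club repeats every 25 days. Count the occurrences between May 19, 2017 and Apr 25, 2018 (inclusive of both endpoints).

14

Occurrences land 25·i days after Jan 2, 2017 for i = 0, 1, 2, …
May 19, 2017 is 137 days after the start; 137 ÷ 25 = 5 remainder 12; since the remainder is 12, round up to i = 6. First occurrence in the window: #7 on Jun 1, 2017 (6×25 = 150 days in).
Apr 25, 2018 is 478 days after the start; 478 ÷ 25 = 19 remainder 3. Last occurrence in the window: #20 on Apr 22, 2018.
Occurrences #7 through #20: 14 in total.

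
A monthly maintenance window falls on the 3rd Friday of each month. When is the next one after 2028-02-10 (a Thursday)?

2028-02-18

February 2028 starts on a Tuesday; its first Friday is the 4th, so the 3rd Friday is the 18th — 2028-02-18.
2028-02-18 is after 2028-02-10, so that is the next one.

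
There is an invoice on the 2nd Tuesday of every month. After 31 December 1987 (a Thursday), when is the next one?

12 January 1988

December 1987 starts on a Tuesday; its first Tuesday is the 1st, so the 2nd Tuesday is the 8th — 8 December 1987.
That is not after 31 December 1987, so look at January 1988.
January 1988 starts on a Friday; its first Tuesday is the 5th, so the 2nd Tuesday is the 12th — 12 January 1988.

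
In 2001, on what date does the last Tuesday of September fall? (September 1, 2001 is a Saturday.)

September 2001 begins on a Saturday, so the first Tuesday is September 4 (3 days later).
September 2001 has 30 days. Adding weeks: 4, 11, 18, 25 — the last one ≤ 30 is the 25th.

September 25, 2001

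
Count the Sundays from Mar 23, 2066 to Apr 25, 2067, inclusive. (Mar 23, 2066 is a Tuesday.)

Mar 23, 2066 is a Tuesday; the first Sunday on or after it is Mar 28, 2066 (5 days later).
From Mar 28, 2066 to Apr 25, 2067: 278 + 115 = 393 days (rest of 2066, to Apr 25, 2067 in 2067).
393 ÷ 7 = 56 full weeks with remainder 1, so 56 more Sundays after the first → 57.

57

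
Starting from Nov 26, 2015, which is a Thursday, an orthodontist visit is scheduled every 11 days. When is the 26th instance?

Aug 27, 2016

The 26th occurrence is 25 intervals after the first: 25 × 11 = 275 days after Nov 26, 2015.
Nov has 30 days — 4 days to the end of Nov leaves 271.
Dec has 31 days (240 left).
Jan has 31 days (209 left).
Feb has 29 days (180 left).
Mar has 31 days (149 left).
Apr has 30 days (119 left).
May has 31 days (88 left).
Jun has 30 days (58 left).
Jul has 31 days (27 left).
27 days into Aug → Aug 27, 2016.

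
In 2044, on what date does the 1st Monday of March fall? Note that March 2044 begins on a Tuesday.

March 7, 2044

March 2044 begins on a Tuesday, so the first Monday is March 7 (6 days later).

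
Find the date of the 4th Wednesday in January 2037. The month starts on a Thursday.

January 2037 begins on a Thursday, so the first Wednesday is January 7 (6 days later).
The 4th Wednesday is 3 weeks later: 7 + 21 = 28.

2037-01-28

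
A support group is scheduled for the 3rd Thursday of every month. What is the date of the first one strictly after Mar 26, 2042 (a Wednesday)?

Mar 2042 starts on a Saturday; its first Thursday is the 6th, so the 3rd Thursday is the 20th — Mar 20, 2042.
That is not after Mar 26, 2042, so look at Apr 2042.
Apr 2042 starts on a Tuesday; its first Thursday is the 3rd, so the 3rd Thursday is the 17th — Apr 17, 2042.

Apr 17, 2042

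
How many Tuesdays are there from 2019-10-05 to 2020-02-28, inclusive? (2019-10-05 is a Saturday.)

21

2019-10-05 is a Saturday; the first Tuesday on or after it is 2019-10-08 (3 days later).
From 2019-10-08 to 2020-02-28: 23 + 30 + 31 + 31 + 28 = 143 days (rest of October, November, December, January, February).
143 ÷ 7 = 20 full weeks with remainder 3, so 20 more Tuesdays after the first → 21.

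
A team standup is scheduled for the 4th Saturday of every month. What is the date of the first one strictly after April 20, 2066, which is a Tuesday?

April 2066 starts on a Thursday; its first Saturday is the 3rd, so the 4th Saturday is the 24th — April 24, 2066.
April 24, 2066 is after April 20, 2066, so that is the next one.

April 24, 2066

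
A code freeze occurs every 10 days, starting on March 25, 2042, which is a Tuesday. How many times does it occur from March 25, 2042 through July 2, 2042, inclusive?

Occurrences land 10·i days after March 25, 2042 for i = 0, 1, 2, …
The window opens on the start date, so the first occurrence inside is #1 on March 25, 2042.
July 2, 2042 is 99 days after the start; 99 ÷ 10 = 9 remainder 9. Last occurrence in the window: #10 on June 23, 2042.
Occurrences #1 through #10: 10 in total.

10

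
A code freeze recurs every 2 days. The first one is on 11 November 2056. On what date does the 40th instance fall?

28 January 2057

The 40th occurrence is 39 intervals after the first: 39 × 2 = 78 days after 11 November 2056.
November has 30 days — 19 days to the end of November leaves 59.
December has 31 days (28 left).
28 days into January → 28 January 2057.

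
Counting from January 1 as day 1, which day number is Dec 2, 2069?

336

Days in months before Dec: 31 + 28 + 31 + 30 + 31 + 30 + 31 + 31 + 30 + 31 + 30 = 334.
Plus 2 days into Dec → day 336.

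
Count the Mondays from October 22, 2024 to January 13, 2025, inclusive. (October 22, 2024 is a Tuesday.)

October 22, 2024 is a Tuesday; the first Monday on or after it is October 28, 2024 (6 days later).
From October 28, 2024 to January 13, 2025: 3 + 30 + 31 + 13 = 77 days (rest of October, November, December, January).
77 ÷ 7 = 11 full weeks with remainder 0, so 11 more Mondays after the first → 12.

12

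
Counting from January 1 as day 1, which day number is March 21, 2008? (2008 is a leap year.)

Days in months before March: 31 + 29 = 60.
Plus 21 days into March → day 81.

81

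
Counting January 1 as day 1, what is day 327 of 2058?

January has 31 days (327 − 31 = 296 remain).
February has 28 days (296 − 28 = 268 remain).
March has 31 days (268 − 31 = 237 remain).
April has 30 days (237 − 30 = 207 remain).
May has 31 days (207 − 31 = 176 remain).
June has 30 days (176 − 30 = 146 remain).
July has 31 days (146 − 31 = 115 remain).
August has 31 days (115 − 31 = 84 remain).
September has 30 days (84 − 30 = 54 remain).
October has 31 days (54 − 31 = 23 remain).
23 into November → November 23.

November 23, 2058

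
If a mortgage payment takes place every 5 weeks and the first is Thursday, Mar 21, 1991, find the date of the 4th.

The 4th occurrence is 3 intervals after the first: 3 × 35 = 105 days after Mar 21, 1991.
Mar has 31 days — 10 days to the end of Mar leaves 95.
Apr has 30 days (65 left).
May has 31 days (34 left).
Jun has 30 days (4 left).
4 days into Jul → Jul 4, 1991.

Jul 4, 1991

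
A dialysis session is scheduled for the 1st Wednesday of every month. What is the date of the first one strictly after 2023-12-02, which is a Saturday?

December 2023 starts on a Friday, so its 1st Wednesday is 2023-12-06 (5 days in).
2023-12-06 is after 2023-12-02, so that is the next one.

2023-12-06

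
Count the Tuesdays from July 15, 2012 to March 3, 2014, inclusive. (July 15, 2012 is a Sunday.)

85

July 15, 2012 is a Sunday; the first Tuesday on or after it is July 17, 2012 (2 days later).
From July 17, 2012 to March 3, 2014: 167 + 365 + 62 = 594 days (rest of 2012, 2013, to March 3, 2014 in 2014).
594 ÷ 7 = 84 full weeks with remainder 6, so 84 more Tuesdays after the first → 85.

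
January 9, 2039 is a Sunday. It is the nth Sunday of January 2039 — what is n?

Day 9 falls in week ⌈9/7⌉ of the month.
Days 1–7 hold the 1st Sunday, 8–14 the 2nd, 15–21 the 3rd, 22–28 the 4th, 29–31 the 5th.
9 is in the range for the 2nd.

2nd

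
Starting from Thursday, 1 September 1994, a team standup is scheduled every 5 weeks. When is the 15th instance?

4 January 1996

The 15th occurrence is 14 intervals after the first: 14 × 35 = 490 days after 1 September 1994.
September has 30 days — 29 days to the end of September leaves 461.
From end of September to end of 1994 is 92 days (369 left).
1995 has 365 days (4 left).
4 days into January → 4 January 1996.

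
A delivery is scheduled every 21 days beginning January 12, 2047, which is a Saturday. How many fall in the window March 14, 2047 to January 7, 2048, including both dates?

15

Occurrences land 21·i days after January 12, 2047 for i = 0, 1, 2, …
March 14, 2047 is 61 days after the start; 61 ÷ 21 = 2 remainder 19; since the remainder is 19, round up to i = 3. First occurrence in the window: #4 on March 16, 2047 (3×21 = 63 days in).
January 7, 2048 is 360 days after the start; 360 ÷ 21 = 17 remainder 3. Last occurrence in the window: #18 on January 4, 2048.
Occurrences #4 through #18: 15 in total.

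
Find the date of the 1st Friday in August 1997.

1997-08-01

The first Friday of August 1997 is August 1.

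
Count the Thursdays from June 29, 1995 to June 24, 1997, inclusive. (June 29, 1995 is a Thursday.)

104

June 29, 1995 is a Thursday; the first Thursday on or after it is June 29, 1995.
From June 29, 1995 to June 24, 1997: 185 + 366 + 175 = 726 days (rest of 1995, 1996, to June 24, 1997 in 1997).
726 ÷ 7 = 103 full weeks with remainder 5, so 103 more Thursdays after the first → 104.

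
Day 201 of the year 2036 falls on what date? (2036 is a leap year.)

19 July 2036

January has 31 days (201 − 31 = 170 remain).
February has 29 days (170 − 29 = 141 remain).
March has 31 days (141 − 31 = 110 remain).
April has 30 days (110 − 30 = 80 remain).
May has 31 days (80 − 31 = 49 remain).
June has 30 days (49 − 30 = 19 remain).
19 into July → July 19.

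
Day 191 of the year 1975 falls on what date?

January has 31 days (191 − 31 = 160 remain).
February has 28 days (160 − 28 = 132 remain).
March has 31 days (132 − 31 = 101 remain).
April has 30 days (101 − 30 = 71 remain).
May has 31 days (71 − 31 = 40 remain).
June has 30 days (40 − 30 = 10 remain).
10 into July → July 10.

July 10, 1975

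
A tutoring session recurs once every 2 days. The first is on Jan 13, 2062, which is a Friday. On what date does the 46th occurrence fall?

The 46th occurrence is 45 intervals after the first: 45 × 2 = 90 days after Jan 13, 2062.
Jan has 31 days — 18 days to the end of Jan leaves 72.
Feb has 28 days (44 left).
Mar has 31 days (13 left).
13 days into Apr → Apr 13, 2062.

Apr 13, 2062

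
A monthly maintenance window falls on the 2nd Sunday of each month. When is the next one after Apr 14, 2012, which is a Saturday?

Apr 2012 starts on a Sunday; its first Sunday is the 1st, so the 2nd Sunday is the 8th — Apr 8, 2012.
That is not after Apr 14, 2012, so look at May 2012.
May 2012 starts on a Tuesday; its first Sunday is the 6th, so the 2nd Sunday is the 13th — May 13, 2012.

May 13, 2012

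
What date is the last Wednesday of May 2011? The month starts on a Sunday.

May 25, 2011

May 2011 begins on a Sunday, so the first Wednesday is May 4 (3 days later).
May 2011 has 31 days. Adding weeks: 4, 11, 18, 25 — the last one ≤ 31 is the 25th.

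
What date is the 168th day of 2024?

2024-06-16

January has 31 days (168 − 31 = 137 remain).
February has 29 days (137 − 29 = 108 remain).
March has 31 days (108 − 31 = 77 remain).
April has 30 days (77 − 30 = 47 remain).
May has 31 days (47 − 31 = 16 remain).
16 into June → June 16.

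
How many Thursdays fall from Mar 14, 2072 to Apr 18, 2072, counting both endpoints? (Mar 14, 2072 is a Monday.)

5

Mar 14, 2072 is a Monday; the first Thursday on or after it is Mar 17, 2072 (3 days later).
From Mar 17, 2072 to Apr 18, 2072: 14 + 18 = 32 days (rest of Mar, Apr).
32 ÷ 7 = 4 full weeks with remainder 4, so 4 more Thursdays after the first → 5.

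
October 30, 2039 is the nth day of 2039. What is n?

Days in months before October: 31 + 28 + 31 + 30 + 31 + 30 + 31 + 31 + 30 = 273.
Plus 30 days into October → day 303.

303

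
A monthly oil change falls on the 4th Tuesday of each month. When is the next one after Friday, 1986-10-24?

1986-10-28

October 1986 starts on a Wednesday; its first Tuesday is the 7th, so the 4th Tuesday is the 28th — 1986-10-28.
1986-10-28 is after 1986-10-24, so that is the next one.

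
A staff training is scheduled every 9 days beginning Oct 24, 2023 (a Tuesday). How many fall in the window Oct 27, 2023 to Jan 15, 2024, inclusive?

9

Occurrences land 9·i days after Oct 24, 2023 for i = 0, 1, 2, …
Oct 27, 2023 is 3 days after the start; 3 ÷ 9 = 0 remainder 3; since the remainder is 3, round up to i = 1. First occurrence in the window: #2 on Nov 2, 2023 (1×9 = 9 days in).
Jan 15, 2024 is 83 days after the start; 83 ÷ 9 = 9 remainder 2. Last occurrence in the window: #10 on Jan 13, 2024.
Occurrences #2 through #10: 9 in total.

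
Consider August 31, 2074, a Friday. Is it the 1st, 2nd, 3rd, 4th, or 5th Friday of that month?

5th

Day 31 falls in week ⌈31/7⌉ of the month.
Days 1–7 hold the 1st Friday, 8–14 the 2nd, 15–21 the 3rd, 22–28 the 4th, 29–31 the 5th.
31 is in the range for the 5th.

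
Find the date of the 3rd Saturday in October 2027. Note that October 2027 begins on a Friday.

16 October 2027

October 2027 begins on a Friday, so the first Saturday is October 2 (1 day later).
The 3rd Saturday is 2 weeks later: 2 + 14 = 16.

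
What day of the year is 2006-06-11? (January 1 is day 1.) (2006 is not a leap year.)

Days in months before June: 31 + 28 + 31 + 30 + 31 = 151.
Plus 11 days into June → day 162.

162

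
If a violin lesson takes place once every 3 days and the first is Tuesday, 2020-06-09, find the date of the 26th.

2020-08-23

The 26th occurrence is 25 intervals after the first: 25 × 3 = 75 days after 2020-06-09.
June has 30 days — 21 days to the end of June leaves 54.
July has 31 days (23 left).
23 days into August → 2020-08-23.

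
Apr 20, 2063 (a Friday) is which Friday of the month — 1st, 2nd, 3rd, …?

Day 20 falls in week ⌈20/7⌉ of the month.
Days 1–7 hold the 1st Friday, 8–14 the 2nd, 15–21 the 3rd, 22–28 the 4th, 29–31 the 5th.
20 is in the range for the 3rd.

3rd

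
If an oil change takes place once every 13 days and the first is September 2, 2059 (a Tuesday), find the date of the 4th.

October 11, 2059

The 4th occurrence is 3 intervals after the first: 3 × 13 = 39 days after September 2, 2059.
September has 30 days — 28 days to the end of September leaves 11.
11 days into October → October 11, 2059.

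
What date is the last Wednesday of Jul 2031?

The first Wednesday of Jul 2031 is Jul 2.
Jul 2031 has 31 days. Adding weeks: 2, 9, 16, 23, 30 — the last one ≤ 31 is the 30th.

Jul 30, 2031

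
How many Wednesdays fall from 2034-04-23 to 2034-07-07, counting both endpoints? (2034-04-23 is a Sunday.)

11

2034-04-23 is a Sunday; the first Wednesday on or after it is 2034-04-26 (3 days later).
From 2034-04-26 to 2034-07-07: 4 + 31 + 30 + 7 = 72 days (rest of April, May, June, July).
72 ÷ 7 = 10 full weeks with remainder 2, so 10 more Wednesdays after the first → 11.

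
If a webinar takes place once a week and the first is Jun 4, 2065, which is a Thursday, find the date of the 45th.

Apr 8, 2066

The 45th occurrence is 44 intervals after the first: 44 × 7 = 308 days after Jun 4, 2065.
Jun has 30 days — 26 days to the end of Jun leaves 282.
Jul has 31 days (251 left).
Aug has 31 days (220 left).
Sep has 30 days (190 left).
Oct has 31 days (159 left).
Nov has 30 days (129 left).
Dec has 31 days (98 left).
Jan has 31 days (67 left).
Feb has 28 days (39 left).
Mar has 31 days (8 left).
8 days into Apr → Apr 8, 2066.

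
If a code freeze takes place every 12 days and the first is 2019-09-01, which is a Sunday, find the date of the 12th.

The 12th occurrence is 11 intervals after the first: 11 × 12 = 132 days after 2019-09-01.
September has 30 days — 29 days to the end of September leaves 103.
October has 31 days (72 left).
November has 30 days (42 left).
December has 31 days (11 left).
11 days into January → 2020-01-11.

2020-01-11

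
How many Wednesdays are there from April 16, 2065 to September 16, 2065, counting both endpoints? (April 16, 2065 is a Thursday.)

22

April 16, 2065 is a Thursday; the first Wednesday on or after it is April 22, 2065 (6 days later).
From April 22, 2065 to September 16, 2065: 8 + 31 + 30 + 31 + 31 + 16 = 147 days (rest of April, May, June, July, August, September).
147 ÷ 7 = 21 full weeks with remainder 0, so 21 more Wednesdays after the first → 22.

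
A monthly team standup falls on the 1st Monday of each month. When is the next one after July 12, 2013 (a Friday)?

July 2013 starts on a Monday, so its 1st Monday is July 1, 2013.
That is not after July 12, 2013, so look at August 2013.
August 2013 starts on a Thursday, so its 1st Monday is August 5, 2013 (4 days in).

August 5, 2013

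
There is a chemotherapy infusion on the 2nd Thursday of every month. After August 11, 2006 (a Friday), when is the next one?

September 14, 2006

August 2006 starts on a Tuesday; its first Thursday is the 3rd, so the 2nd Thursday is the 10th — August 10, 2006.
That is not after August 11, 2006, so look at September 2006.
September 2006 starts on a Friday; its first Thursday is the 7th, so the 2nd Thursday is the 14th — September 14, 2006.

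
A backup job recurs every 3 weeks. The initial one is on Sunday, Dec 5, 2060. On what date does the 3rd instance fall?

The 3rd occurrence is 2 intervals after the first: 2 × 21 = 42 days after Dec 5, 2060.
Dec has 31 days — 26 days to the end of Dec leaves 16.
16 days into Jan → Jan 16, 2061.

Jan 16, 2061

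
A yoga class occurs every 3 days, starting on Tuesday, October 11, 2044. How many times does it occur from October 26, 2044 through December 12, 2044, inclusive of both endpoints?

Occurrences land 3·i days after October 11, 2044 for i = 0, 1, 2, …
October 26, 2044 is 15 days after the start; 15 ÷ 3 = 5 remainder 0. First occurrence in the window: #6 on October 26, 2044 (5×3 = 15 days in).
December 12, 2044 is 62 days after the start; 62 ÷ 3 = 20 remainder 2. Last occurrence in the window: #21 on December 10, 2044.
Occurrences #6 through #21: 16 in total.

16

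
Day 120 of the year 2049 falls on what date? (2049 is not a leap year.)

January has 31 days (120 − 31 = 89 remain).
February has 28 days (89 − 28 = 61 remain).
March has 31 days (61 − 31 = 30 remain).
30 into April → April 30.

April 30, 2049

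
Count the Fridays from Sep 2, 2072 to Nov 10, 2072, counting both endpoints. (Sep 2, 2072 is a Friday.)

Sep 2, 2072 is a Friday; the first Friday on or after it is Sep 2, 2072.
From Sep 2, 2072 to Nov 10, 2072: 28 + 31 + 10 = 69 days (rest of Sep, Oct, Nov).
69 ÷ 7 = 9 full weeks with remainder 6, so 9 more Fridays after the first → 10.

10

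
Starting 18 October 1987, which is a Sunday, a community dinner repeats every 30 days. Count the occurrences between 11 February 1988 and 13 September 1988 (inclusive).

Occurrences land 30·i days after 18 October 1987 for i = 0, 1, 2, …
11 February 1988 is 116 days after the start; 116 ÷ 30 = 3 remainder 26; since the remainder is 26, round up to i = 4. First occurrence in the window: #5 on 15 February 1988 (4×30 = 120 days in).
13 September 1988 is 331 days after the start; 331 ÷ 30 = 11 remainder 1. Last occurrence in the window: #12 on 12 September 1988.
Occurrences #5 through #12: 8 in total.

8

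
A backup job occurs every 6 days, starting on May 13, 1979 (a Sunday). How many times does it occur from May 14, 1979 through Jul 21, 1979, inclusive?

11

Occurrences land 6·i days after May 13, 1979 for i = 0, 1, 2, …
May 14, 1979 is 1 day after the start; 1 ÷ 6 = 0 remainder 1; since the remainder is 1, round up to i = 1. First occurrence in the window: #2 on May 19, 1979 (1×6 = 6 days in).
Jul 21, 1979 is 69 days after the start; 69 ÷ 6 = 11 remainder 3. Last occurrence in the window: #12 on Jul 18, 1979.
Occurrences #2 through #12: 11 in total.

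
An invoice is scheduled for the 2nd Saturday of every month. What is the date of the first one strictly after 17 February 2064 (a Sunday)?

February 2064 starts on a Friday; its first Saturday is the 2nd, so the 2nd Saturday is the 9th — 9 February 2064.
That is not after 17 February 2064, so look at March 2064.
March 2064 starts on a Saturday; its first Saturday is the 1st, so the 2nd Saturday is the 8th — 8 March 2064.

8 March 2064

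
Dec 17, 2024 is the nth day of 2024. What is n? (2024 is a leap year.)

Days in months before Dec: 31 + 29 + 31 + 30 + 31 + 30 + 31 + 31 + 30 + 31 + 30 = 335.
Plus 17 days into Dec → day 352.

352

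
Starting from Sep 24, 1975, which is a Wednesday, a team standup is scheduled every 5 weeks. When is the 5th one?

The 5th occurrence is 4 intervals after the first: 4 × 35 = 140 days after Sep 24, 1975.
Sep has 30 days — 6 days to the end of Sep leaves 134.
Oct has 31 days (103 left).
Nov has 30 days (73 left).
Dec has 31 days (42 left).
Jan has 31 days (11 left).
11 days into Feb → Feb 11, 1976.

Feb 11, 1976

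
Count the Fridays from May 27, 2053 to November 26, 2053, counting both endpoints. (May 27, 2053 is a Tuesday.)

May 27, 2053 is a Tuesday; the first Friday on or after it is May 30, 2053 (3 days later).
From May 30, 2053 to November 26, 2053: 1 + 30 + 31 + 31 + 30 + 31 + 26 = 180 days (rest of May, June, July, August, September, October, November).
180 ÷ 7 = 25 full weeks with remainder 5, so 25 more Fridays after the first → 26.

26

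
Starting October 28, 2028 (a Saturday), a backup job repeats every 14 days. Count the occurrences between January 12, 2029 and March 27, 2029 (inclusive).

5

Occurrences land 14·i days after October 28, 2028 for i = 0, 1, 2, …
January 12, 2029 is 76 days after the start; 76 ÷ 14 = 5 remainder 6; since the remainder is 6, round up to i = 6. First occurrence in the window: #7 on January 20, 2029 (6×14 = 84 days in).
March 27, 2029 is 150 days after the start; 150 ÷ 14 = 10 remainder 10. Last occurrence in the window: #11 on March 17, 2029.
Occurrences #7 through #11: 5 in total.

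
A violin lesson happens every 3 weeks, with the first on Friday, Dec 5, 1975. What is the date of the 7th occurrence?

Apr 9, 1976

The 7th occurrence is 6 intervals after the first: 6 × 21 = 126 days after Dec 5, 1975.
Dec has 31 days — 26 days to the end of Dec leaves 100.
Jan has 31 days (69 left).
Feb has 29 days (40 left).
Mar has 31 days (9 left).
9 days into Apr → Apr 9, 1976.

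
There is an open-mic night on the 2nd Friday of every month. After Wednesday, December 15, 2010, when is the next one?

January 14, 2011

December 2010 starts on a Wednesday; its first Friday is the 3rd, so the 2nd Friday is the 10th — December 10, 2010.
That is not after December 15, 2010, so look at January 2011.
January 2011 starts on a Saturday; its first Friday is the 7th, so the 2nd Friday is the 14th — January 14, 2011.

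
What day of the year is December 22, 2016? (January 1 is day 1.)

357

Days in months before December: 31 + 29 + 31 + 30 + 31 + 30 + 31 + 31 + 30 + 31 + 30 = 335.
Plus 22 days into December → day 357.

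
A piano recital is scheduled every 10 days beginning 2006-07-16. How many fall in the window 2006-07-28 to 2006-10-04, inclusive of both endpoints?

Occurrences land 10·i days after 2006-07-16 for i = 0, 1, 2, …
2006-07-28 is 12 days after the start; 12 ÷ 10 = 1 remainder 2; since the remainder is 2, round up to i = 2. First occurrence in the window: #3 on 2006-08-05 (2×10 = 20 days in).
2006-10-04 is 80 days after the start; 80 ÷ 10 = 8 remainder 0. Last occurrence in the window: #9 on 2006-10-04.
Occurrences #3 through #9: 7 in total.

7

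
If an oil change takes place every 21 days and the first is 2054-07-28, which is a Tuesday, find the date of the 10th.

The 10th occurrence is 9 intervals after the first: 9 × 21 = 189 days after 2054-07-28.
July has 31 days — 3 days to the end of July leaves 186.
August has 31 days (155 left).
September has 30 days (125 left).
October has 31 days (94 left).
November has 30 days (64 left).
December has 31 days (33 left).
January has 31 days (2 left).
2 days into February → 2055-02-02.

2055-02-02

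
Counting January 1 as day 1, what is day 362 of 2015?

Dec 28, 2015

Jan has 31 days (362 − 31 = 331 remain).
Feb has 28 days (331 − 28 = 303 remain).
Mar has 31 days (303 − 31 = 272 remain).
Apr has 30 days (272 − 30 = 242 remain).
May has 31 days (242 − 31 = 211 remain).
Jun has 30 days (211 − 30 = 181 remain).
Jul has 31 days (181 − 31 = 150 remain).
Aug has 31 days (150 − 31 = 119 remain).
Sep has 30 days (119 − 30 = 89 remain).
Oct has 31 days (89 − 31 = 58 remain).
Nov has 30 days (58 − 30 = 28 remain).
28 into Dec → Dec 28.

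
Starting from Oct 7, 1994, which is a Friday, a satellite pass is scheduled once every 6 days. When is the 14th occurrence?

Dec 24, 1994

The 14th occurrence is 13 intervals after the first: 13 × 6 = 78 days after Oct 7, 1994.
Oct has 31 days — 24 days to the end of Oct leaves 54.
Nov has 30 days (24 left).
24 days into Dec → Dec 24, 1994.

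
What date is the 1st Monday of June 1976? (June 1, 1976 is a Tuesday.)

June 1976 begins on a Tuesday, so the first Monday is June 7 (6 days later).

7 June 1976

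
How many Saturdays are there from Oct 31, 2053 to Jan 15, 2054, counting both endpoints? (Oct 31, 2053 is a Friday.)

Oct 31, 2053 is a Friday; the first Saturday on or after it is Nov 1, 2053 (1 day later).
From Nov 1, 2053 to Jan 15, 2054: 29 + 31 + 15 = 75 days (rest of Nov, Dec, Jan).
75 ÷ 7 = 10 full weeks with remainder 5, so 10 more Saturdays after the first → 11.

11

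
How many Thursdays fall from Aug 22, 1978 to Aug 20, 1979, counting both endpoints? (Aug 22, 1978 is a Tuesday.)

52

Aug 22, 1978 is a Tuesday; the first Thursday on or after it is Aug 24, 1978 (2 days later).
From Aug 24, 1978 to Aug 20, 1979: 129 + 232 = 361 days (rest of 1978, to Aug 20, 1979 in 1979).
361 ÷ 7 = 51 full weeks with remainder 4, so 51 more Thursdays after the first → 52.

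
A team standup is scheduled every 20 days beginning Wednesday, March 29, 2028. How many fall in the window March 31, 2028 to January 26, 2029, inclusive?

15

Occurrences land 20·i days after March 29, 2028 for i = 0, 1, 2, …
March 31, 2028 is 2 days after the start; 2 ÷ 20 = 0 remainder 2; since the remainder is 2, round up to i = 1. First occurrence in the window: #2 on April 18, 2028 (1×20 = 20 days in).
January 26, 2029 is 303 days after the start; 303 ÷ 20 = 15 remainder 3. Last occurrence in the window: #16 on January 23, 2029.
Occurrences #2 through #16: 15 in total.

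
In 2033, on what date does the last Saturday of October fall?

October 29, 2033

October 2033 begins on a Saturday, so the first Saturday is October 1.
October 2033 has 31 days. Adding weeks: 1, 8, 15, 22, 29 — the last one ≤ 31 is the 29th.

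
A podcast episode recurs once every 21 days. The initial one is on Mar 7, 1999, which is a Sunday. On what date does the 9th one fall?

The 9th occurrence is 8 intervals after the first: 8 × 21 = 168 days after Mar 7, 1999.
Mar has 31 days — 24 days to the end of Mar leaves 144.
Apr has 30 days (114 left).
May has 31 days (83 left).
Jun has 30 days (53 left).
Jul has 31 days (22 left).
22 days into Aug → Aug 22, 1999.

Aug 22, 1999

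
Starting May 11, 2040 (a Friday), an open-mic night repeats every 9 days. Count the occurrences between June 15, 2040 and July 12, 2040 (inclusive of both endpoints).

Occurrences land 9·i days after May 11, 2040 for i = 0, 1, 2, …
June 15, 2040 is 35 days after the start; 35 ÷ 9 = 3 remainder 8; since the remainder is 8, round up to i = 4. First occurrence in the window: #5 on June 16, 2040 (4×9 = 36 days in).
July 12, 2040 is 62 days after the start; 62 ÷ 9 = 6 remainder 8. Last occurrence in the window: #7 on July 4, 2040.
Occurrences #5 through #7: 3 in total.

3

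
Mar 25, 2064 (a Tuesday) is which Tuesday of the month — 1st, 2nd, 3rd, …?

Day 25 falls in week ⌈25/7⌉ of the month.
Days 1–7 hold the 1st Tuesday, 8–14 the 2nd, 15–21 the 3rd, 22–28 the 4th, 29–31 the 5th.
25 is in the range for the 4th.

4th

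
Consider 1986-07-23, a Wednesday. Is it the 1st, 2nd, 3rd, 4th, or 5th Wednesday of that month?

Day 23 falls in week ⌈23/7⌉ of the month.
Days 1–7 hold the 1st Wednesday, 8–14 the 2nd, 15–21 the 3rd, 22–28 the 4th, 29–31 the 5th.
23 is in the range for the 4th.

4th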